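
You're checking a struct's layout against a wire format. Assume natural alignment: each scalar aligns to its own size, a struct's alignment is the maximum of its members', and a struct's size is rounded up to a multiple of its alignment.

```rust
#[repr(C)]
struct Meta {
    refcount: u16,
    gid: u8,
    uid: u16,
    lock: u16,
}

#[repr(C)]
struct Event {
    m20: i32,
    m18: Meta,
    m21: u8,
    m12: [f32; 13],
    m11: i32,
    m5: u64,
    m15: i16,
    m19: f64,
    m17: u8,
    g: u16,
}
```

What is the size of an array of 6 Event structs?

624

Meta: refcount at 0 (size 2, align 2) → ends 2; gid at 2 (size 1, align 1) → ends 3; pad 1 to align 2 for uid; uid at 4 (size 2, align 2) → ends 6; lock at 6 (size 2, align 2) → ends 8; total 8 bytes, alignment 2
m20 at 0 (size 4, align 4) → ends 4
m18 at 4 (size 8, align 2) → ends 12
m21 at 12 (size 1, align 1) → ends 13
pad 3 to align 4 for m12
m12 at 16 (size 52, align 4) → ends 68
m11 at 68 (size 4, align 4) → ends 72
m5 at 72 (size 8, align 8) → ends 80
m15 at 80 (size 2, align 2) → ends 82
pad 6 to align 8 for m19
m19 at 88 (size 8, align 8) → ends 96
m17 at 96 (size 1, align 1) → ends 97
pad 1 to align 2 for g
g at 98 (size 2, align 2) → ends 100
tail pad 4 to reach multiple of 8
total 104 bytes, alignment 8
array of 6: 6 × 104 = 624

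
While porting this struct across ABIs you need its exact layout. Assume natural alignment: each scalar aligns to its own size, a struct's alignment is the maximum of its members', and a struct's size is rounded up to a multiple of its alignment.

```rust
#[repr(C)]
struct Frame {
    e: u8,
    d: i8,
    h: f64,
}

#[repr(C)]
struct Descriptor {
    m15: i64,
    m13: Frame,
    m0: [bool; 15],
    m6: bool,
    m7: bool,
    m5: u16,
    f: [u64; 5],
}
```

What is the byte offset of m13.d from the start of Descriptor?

Frame: @0: e [1B, align 1] → 1; @1: d [1B, align 1] → 2; +6 pad (align 8); @8: h [8B, align 8] → 16; size 16, align 8
@0: m15 [8B, align 8] → 8
@8: m13 [16B, align 8] → 24
within Frame: d at 1
8 + 1 = 9

9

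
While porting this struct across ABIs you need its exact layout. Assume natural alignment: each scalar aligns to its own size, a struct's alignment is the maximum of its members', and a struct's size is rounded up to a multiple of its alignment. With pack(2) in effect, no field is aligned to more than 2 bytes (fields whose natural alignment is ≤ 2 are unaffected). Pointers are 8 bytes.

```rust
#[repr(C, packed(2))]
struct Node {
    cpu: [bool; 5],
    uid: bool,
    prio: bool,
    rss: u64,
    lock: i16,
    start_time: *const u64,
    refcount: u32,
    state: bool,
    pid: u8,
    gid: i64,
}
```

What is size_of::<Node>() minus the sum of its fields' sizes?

1

0..5  cpu  (5B, 1-aligned)
5..6  uid  (1B, 1-aligned)
6..7  prio  (1B, 1-aligned)
7..8  -- padding (1B)
8..16  rss  (8B, 2-aligned)
16..18  lock  (2B, 2-aligned)
18..26  start_time  (8B, 2-aligned)
26..30  refcount  (4B, 2-aligned)
30..31  state  (1B, 1-aligned)
31..32  pid  (1B, 1-aligned)
32..40  gid  (8B, 2-aligned)
sizeof = 40, alignof = 2
data bytes 39, size 40 → padding 1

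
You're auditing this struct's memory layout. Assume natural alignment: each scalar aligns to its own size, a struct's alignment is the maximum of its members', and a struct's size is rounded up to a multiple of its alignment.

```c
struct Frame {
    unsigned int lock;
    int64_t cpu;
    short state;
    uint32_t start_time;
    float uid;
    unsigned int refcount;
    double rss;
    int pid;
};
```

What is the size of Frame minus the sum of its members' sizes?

lock at 0 (size 4, align 4) → ends 4
pad 4 to align 8 for cpu
cpu at 8 (size 8, align 8) → ends 16
state at 16 (size 2, align 2) → ends 18
pad 2 to align 4 for start_time
start_time at 20 (size 4, align 4) → ends 24
uid at 24 (size 4, align 4) → ends 28
refcount at 28 (size 4, align 4) → ends 32
rss at 32 (size 8, align 8) → ends 40
pid at 40 (size 4, align 4) → ends 44
tail pad 4 to reach multiple of 8
total 48 bytes, alignment 8
data bytes 38, size 48 → padding 10

10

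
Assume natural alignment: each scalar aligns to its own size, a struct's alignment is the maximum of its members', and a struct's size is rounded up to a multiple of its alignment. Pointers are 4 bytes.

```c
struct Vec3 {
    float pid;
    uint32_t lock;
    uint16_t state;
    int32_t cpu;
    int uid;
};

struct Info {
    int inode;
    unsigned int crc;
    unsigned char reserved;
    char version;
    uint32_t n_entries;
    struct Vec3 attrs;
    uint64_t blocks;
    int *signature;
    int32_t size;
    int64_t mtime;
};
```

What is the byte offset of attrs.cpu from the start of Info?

28

Vec3: pid at 0 (size 4, align 4) → ends 4; lock at 4 (size 4, align 4) → ends 8; state at 8 (size 2, align 2) → ends 10; pad 2 to align 4 for cpu; cpu at 12 (size 4, align 4) → ends 16; uid at 16 (size 4, align 4) → ends 20; total 20 bytes, alignment 4
inode at 0 (size 4, align 4) → ends 4
crc at 4 (size 4, align 4) → ends 8
reserved at 8 (size 1, align 1) → ends 9
version at 9 (size 1, align 1) → ends 10
pad 2 to align 4 for n_entries
n_entries at 12 (size 4, align 4) → ends 16
attrs at 16 (size 20, align 4) → ends 36
within Vec3: cpu at 12
16 + 12 = 28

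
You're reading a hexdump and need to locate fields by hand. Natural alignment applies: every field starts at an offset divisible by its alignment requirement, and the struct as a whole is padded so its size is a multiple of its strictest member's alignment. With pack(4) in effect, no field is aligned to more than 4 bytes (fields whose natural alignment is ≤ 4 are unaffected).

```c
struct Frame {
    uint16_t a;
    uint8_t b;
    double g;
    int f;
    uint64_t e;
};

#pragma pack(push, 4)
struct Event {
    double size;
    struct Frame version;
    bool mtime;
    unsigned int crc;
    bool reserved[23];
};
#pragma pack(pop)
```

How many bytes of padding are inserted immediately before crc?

Frame: @0: a [2B, align 2] → 2; @2: b [1B, align 1] → 3; +5 pad (align 8); @8: g [8B, align 8] → 16; @16: f [4B, align 4] → 20; +4 pad (align 8); @24: e [8B, align 8] → 32; size 32, align 8
@0: size [8B, align 4] → 8
@8: version [32B, align 4] → 40
@40: mtime [1B, align 1] → 41
+3 pad (align 4)
@44: crc [4B, align 4] → 48

3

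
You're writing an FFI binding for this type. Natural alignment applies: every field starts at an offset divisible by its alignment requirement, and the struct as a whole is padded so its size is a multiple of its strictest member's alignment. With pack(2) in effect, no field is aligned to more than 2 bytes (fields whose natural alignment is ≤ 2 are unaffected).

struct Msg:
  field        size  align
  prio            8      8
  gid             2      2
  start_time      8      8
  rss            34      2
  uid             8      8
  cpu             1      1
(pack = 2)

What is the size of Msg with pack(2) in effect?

62

prio at 0 (size 8, align 2) → ends 8
gid at 8 (size 2, align 2) → ends 10
start_time at 10 (size 8, align 2) → ends 18
rss at 18 (size 34, align 2) → ends 52
uid at 52 (size 8, align 2) → ends 60
cpu at 60 (size 1, align 1) → ends 61
tail pad 1 to reach multiple of 2
total 62 bytes, alignment 2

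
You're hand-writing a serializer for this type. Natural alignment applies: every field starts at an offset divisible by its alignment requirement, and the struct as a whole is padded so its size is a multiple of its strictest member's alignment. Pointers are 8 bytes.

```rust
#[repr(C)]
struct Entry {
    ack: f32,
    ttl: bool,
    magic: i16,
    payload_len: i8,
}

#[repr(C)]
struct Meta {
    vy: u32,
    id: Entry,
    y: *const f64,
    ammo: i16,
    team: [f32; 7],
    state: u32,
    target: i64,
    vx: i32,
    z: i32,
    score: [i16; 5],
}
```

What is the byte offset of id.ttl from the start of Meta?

8

Entry: 0..4  ack  (4B, 4-aligned); 4..5  ttl  (1B, 1-aligned); 5..6  -- padding (1B); 6..8  magic  (2B, 2-aligned); 8..9  payload_len  (1B, 1-aligned); 9..12  -- tail padding (3B); sizeof = 12, alignof = 4
0..4  vy  (4B, 4-aligned)
4..16  id  (12B, 4-aligned)
within Entry: ttl at 4
4 + 4 = 8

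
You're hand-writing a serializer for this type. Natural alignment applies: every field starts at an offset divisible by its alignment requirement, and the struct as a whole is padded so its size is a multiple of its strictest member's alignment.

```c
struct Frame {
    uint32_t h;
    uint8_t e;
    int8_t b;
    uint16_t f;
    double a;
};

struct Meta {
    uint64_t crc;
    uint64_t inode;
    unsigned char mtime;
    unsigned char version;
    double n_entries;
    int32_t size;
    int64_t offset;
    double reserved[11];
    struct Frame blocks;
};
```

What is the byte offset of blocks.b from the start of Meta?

141

Frame: @0: h [4B, align 4] → 4; @4: e [1B, align 1] → 5; @5: b [1B, align 1] → 6; @6: f [2B, align 2] → 8; @8: a [8B, align 8] → 16; size 16, align 8
@0: crc [8B, align 8] → 8
@8: inode [8B, align 8] → 16
@16: mtime [1B, align 1] → 17
@17: version [1B, align 1] → 18
+6 pad (align 8)
@24: n_entries [8B, align 8] → 32
@32: size [4B, align 4] → 36
+4 pad (align 8)
@40: offset [8B, align 8] → 48
@48: reserved [88B, align 8] → 136
@136: blocks [16B, align 8] → 152
within Frame: b at 5
136 + 5 = 141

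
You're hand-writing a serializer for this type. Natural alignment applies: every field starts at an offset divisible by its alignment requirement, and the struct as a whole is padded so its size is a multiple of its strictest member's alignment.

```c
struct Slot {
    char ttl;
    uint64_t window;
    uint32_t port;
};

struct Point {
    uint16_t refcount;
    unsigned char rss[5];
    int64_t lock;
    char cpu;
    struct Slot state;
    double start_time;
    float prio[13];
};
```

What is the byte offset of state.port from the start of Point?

Slot: ttl at 0 (size 1, align 1) → ends 1; pad 7 to align 8 for window; window at 8 (size 8, align 8) → ends 16; port at 16 (size 4, align 4) → ends 20; tail pad 4 to reach multiple of 8; total 24 bytes, alignment 8
refcount at 0 (size 2, align 2) → ends 2
rss at 2 (size 5, align 1) → ends 7
pad 1 to align 8 for lock
lock at 8 (size 8, align 8) → ends 16
cpu at 16 (size 1, align 1) → ends 17
pad 7 to align 8 for state
state at 24 (size 24, align 8) → ends 48
within Slot: port at 16
24 + 16 = 40

40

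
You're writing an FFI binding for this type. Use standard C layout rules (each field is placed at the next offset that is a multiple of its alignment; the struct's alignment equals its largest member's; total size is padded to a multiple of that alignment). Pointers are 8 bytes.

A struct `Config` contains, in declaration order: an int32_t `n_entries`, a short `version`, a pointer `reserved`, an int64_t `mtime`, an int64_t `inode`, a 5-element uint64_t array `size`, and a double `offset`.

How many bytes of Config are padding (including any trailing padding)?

@0: n_entries [4B, align 4] → 4
@4: version [2B, align 2] → 6
+2 pad (align 8)
@8: reserved [8B, align 8] → 16
@16: mtime [8B, align 8] → 24
@24: inode [8B, align 8] → 32
@32: size [40B, align 8] → 72
@72: offset [8B, align 8] → 80
size 80, align 8
data bytes 78, size 80 → padding 2

2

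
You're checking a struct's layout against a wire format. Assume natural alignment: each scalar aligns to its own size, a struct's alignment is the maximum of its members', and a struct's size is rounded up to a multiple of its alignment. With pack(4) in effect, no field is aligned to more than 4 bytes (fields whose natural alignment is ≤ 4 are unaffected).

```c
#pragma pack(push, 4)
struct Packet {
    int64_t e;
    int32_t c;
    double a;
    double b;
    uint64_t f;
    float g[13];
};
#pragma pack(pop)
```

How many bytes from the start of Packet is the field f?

@0: e [8B, align 4] → 8
@8: c [4B, align 4] → 12
@12: a [8B, align 4] → 20
@20: b [8B, align 4] → 28
@28: f [8B, align 4] → 36

28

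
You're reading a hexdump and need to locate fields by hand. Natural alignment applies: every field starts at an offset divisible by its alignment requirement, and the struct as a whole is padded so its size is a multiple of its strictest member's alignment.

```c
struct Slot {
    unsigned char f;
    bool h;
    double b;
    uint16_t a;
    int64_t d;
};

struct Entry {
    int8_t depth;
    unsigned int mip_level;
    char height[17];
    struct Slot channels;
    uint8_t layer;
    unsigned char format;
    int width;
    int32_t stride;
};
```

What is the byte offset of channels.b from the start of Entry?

Slot: f at 0 (size 1, align 1) → ends 1; h at 1 (size 1, align 1) → ends 2; pad 6 to align 8 for b; b at 8 (size 8, align 8) → ends 16; a at 16 (size 2, align 2) → ends 18; pad 6 to align 8 for d; d at 24 (size 8, align 8) → ends 32; total 32 bytes, alignment 8
depth at 0 (size 1, align 1) → ends 1
pad 3 to align 4 for mip_level
mip_level at 4 (size 4, align 4) → ends 8
height at 8 (size 17, align 1) → ends 25
pad 7 to align 8 for channels
channels at 32 (size 32, align 8) → ends 64
within Slot: b at 8
32 + 8 = 40

40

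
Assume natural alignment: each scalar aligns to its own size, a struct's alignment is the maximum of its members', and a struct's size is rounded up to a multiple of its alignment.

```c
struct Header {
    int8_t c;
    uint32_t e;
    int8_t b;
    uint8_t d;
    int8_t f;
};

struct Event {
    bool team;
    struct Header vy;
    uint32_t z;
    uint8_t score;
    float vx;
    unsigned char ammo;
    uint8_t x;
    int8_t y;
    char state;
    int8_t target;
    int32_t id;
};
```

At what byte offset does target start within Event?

32

Header: @0: c [1B, align 1] → 1; +3 pad (align 4); @4: e [4B, align 4] → 8; @8: b [1B, align 1] → 9; @9: d [1B, align 1] → 10; @10: f [1B, align 1] → 11; +1 tail pad (align 4); size 12, align 4
@0: team [1B, align 1] → 1
+3 pad (align 4)
@4: vy [12B, align 4] → 16
@16: z [4B, align 4] → 20
@20: score [1B, align 1] → 21
+3 pad (align 4)
@24: vx [4B, align 4] → 28
@28: ammo [1B, align 1] → 29
@29: x [1B, align 1] → 30
@30: y [1B, align 1] → 31
@31: state [1B, align 1] → 32
@32: target [1B, align 1] → 33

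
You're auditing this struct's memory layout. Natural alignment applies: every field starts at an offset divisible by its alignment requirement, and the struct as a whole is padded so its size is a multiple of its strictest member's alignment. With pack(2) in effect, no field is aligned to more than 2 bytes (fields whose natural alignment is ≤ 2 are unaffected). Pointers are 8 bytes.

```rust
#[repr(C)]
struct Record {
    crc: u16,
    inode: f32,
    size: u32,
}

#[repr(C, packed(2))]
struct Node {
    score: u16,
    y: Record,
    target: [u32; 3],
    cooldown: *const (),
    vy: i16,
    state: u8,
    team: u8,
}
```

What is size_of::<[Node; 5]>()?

Record: @0: crc [2B, align 2] → 2; +2 pad (align 4); @4: inode [4B, align 4] → 8; @8: size [4B, align 4] → 12; size 12, align 4
@0: score [2B, align 2] → 2
@2: y [12B, align 2] → 14
@14: target [12B, align 2] → 26
@26: cooldown [8B, align 2] → 34
@34: vy [2B, align 2] → 36
@36: state [1B, align 1] → 37
@37: team [1B, align 1] → 38
size 38, align 2
array of 5: 5 × 38 = 190

190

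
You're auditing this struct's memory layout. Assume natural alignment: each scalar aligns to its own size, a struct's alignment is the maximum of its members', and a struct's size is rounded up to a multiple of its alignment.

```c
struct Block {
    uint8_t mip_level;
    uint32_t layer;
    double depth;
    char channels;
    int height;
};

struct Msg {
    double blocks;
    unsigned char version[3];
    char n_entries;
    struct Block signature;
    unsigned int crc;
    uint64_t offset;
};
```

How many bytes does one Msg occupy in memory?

Block: @0: mip_level [1B, align 1] → 1; +3 pad (align 4); @4: layer [4B, align 4] → 8; @8: depth [8B, align 8] → 16; @16: channels [1B, align 1] → 17; +3 pad (align 4); @20: height [4B, align 4] → 24; size 24, align 8
@0: blocks [8B, align 8] → 8
@8: version [3B, align 1] → 11
@11: n_entries [1B, align 1] → 12
+4 pad (align 8)
@16: signature [24B, align 8] → 40
@40: crc [4B, align 4] → 44
+4 pad (align 8)
@48: offset [8B, align 8] → 56
size 56, align 8

56 bytes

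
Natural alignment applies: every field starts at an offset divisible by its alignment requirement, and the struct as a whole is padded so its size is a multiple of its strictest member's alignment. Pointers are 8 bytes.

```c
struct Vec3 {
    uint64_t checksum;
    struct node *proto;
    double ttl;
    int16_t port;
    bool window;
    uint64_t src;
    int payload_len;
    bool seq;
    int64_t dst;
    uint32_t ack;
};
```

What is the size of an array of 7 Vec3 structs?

@0: checksum [8B, align 8] → 8
@8: proto [8B, align 8] → 16
@16: ttl [8B, align 8] → 24
@24: port [2B, align 2] → 26
@26: window [1B, align 1] → 27
+5 pad (align 8)
@32: src [8B, align 8] → 40
@40: payload_len [4B, align 4] → 44
@44: seq [1B, align 1] → 45
+3 pad (align 8)
@48: dst [8B, align 8] → 56
@56: ack [4B, align 4] → 60
+4 tail pad (align 8)
size 64, align 8
array of 7: 7 × 64 = 448

448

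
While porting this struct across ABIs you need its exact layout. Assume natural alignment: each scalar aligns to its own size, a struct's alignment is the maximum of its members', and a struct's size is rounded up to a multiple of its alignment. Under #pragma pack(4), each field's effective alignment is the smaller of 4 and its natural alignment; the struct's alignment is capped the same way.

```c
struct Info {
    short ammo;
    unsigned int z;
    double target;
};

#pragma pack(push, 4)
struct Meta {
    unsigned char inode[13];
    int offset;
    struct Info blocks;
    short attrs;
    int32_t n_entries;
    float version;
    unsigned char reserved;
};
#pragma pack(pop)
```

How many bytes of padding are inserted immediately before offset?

3

Info: @0: ammo [2B, align 2] → 2; +2 pad (align 4); @4: z [4B, align 4] → 8; @8: target [8B, align 8] → 16; size 16, align 8
@0: inode [13B, align 1] → 13
+3 pad (align 4)
@16: offset [4B, align 4] → 20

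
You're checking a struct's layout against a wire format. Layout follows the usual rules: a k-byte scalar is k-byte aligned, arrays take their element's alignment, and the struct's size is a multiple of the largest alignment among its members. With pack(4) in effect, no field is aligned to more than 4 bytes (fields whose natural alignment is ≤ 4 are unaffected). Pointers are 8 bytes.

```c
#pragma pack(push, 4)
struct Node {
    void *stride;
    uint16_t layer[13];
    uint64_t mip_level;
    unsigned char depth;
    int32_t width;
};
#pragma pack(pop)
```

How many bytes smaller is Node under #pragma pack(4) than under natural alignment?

natural layout:
  stride at 0 (size 8, align 8) → ends 8
  layer at 8 (size 26, align 2) → ends 34
  pad 6 to align 8 for mip_level
  mip_level at 40 (size 8, align 8) → ends 48
  depth at 48 (size 1, align 1) → ends 49
  pad 3 to align 4 for width
  width at 52 (size 4, align 4) → ends 56
  total 56 bytes, alignment 8
packed(4) layout:
  stride at 0 (size 8, align 4) → ends 8
  layer at 8 (size 26, align 2) → ends 34
  pad 2 to align 4 for mip_level
  mip_level at 36 (size 8, align 4) → ends 44
  depth at 44 (size 1, align 1) → ends 45
  pad 3 to align 4 for width
  width at 48 (size 4, align 4) → ends 52
  total 52 bytes, alignment 4
56 − 52 = 4

4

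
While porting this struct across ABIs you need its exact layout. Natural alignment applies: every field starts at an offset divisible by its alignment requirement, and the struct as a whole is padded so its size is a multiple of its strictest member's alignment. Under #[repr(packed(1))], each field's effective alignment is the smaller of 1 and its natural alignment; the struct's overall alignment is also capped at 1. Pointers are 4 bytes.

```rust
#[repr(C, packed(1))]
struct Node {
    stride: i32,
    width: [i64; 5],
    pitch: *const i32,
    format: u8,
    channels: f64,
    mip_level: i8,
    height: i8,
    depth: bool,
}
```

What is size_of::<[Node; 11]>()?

stride at 0 (size 4, align 1) → ends 4
width at 4 (size 40, align 1) → ends 44
pitch at 44 (size 4, align 1) → ends 48
format at 48 (size 1, align 1) → ends 49
channels at 49 (size 8, align 1) → ends 57
mip_level at 57 (size 1, align 1) → ends 58
height at 58 (size 1, align 1) → ends 59
depth at 59 (size 1, align 1) → ends 60
total 60 bytes, alignment 1
array of 11: 11 × 60 = 660

660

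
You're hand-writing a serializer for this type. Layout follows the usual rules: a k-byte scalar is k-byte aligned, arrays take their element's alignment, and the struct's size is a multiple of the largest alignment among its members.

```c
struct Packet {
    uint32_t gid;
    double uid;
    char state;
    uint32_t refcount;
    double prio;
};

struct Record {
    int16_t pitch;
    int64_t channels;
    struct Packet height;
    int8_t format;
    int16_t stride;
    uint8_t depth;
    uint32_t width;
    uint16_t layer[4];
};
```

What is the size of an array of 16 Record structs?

1152

Packet: 0..4  gid  (4B, 4-aligned); 4..8  -- padding (4B); 8..16  uid  (8B, 8-aligned); 16..17  state  (1B, 1-aligned); 17..20  -- padding (3B); 20..24  refcount  (4B, 4-aligned); 24..32  prio  (8B, 8-aligned); sizeof = 32, alignof = 8
0..2  pitch  (2B, 2-aligned)
2..8  -- padding (6B)
8..16  channels  (8B, 8-aligned)
16..48  height  (32B, 8-aligned)
48..49  format  (1B, 1-aligned)
49..50  -- padding (1B)
50..52  stride  (2B, 2-aligned)
52..53  depth  (1B, 1-aligned)
53..56  -- padding (3B)
56..60  width  (4B, 4-aligned)
60..68  layer  (8B, 2-aligned)
68..72  -- tail padding (4B)
sizeof = 72, alignof = 8
array of 16: 16 × 72 = 1152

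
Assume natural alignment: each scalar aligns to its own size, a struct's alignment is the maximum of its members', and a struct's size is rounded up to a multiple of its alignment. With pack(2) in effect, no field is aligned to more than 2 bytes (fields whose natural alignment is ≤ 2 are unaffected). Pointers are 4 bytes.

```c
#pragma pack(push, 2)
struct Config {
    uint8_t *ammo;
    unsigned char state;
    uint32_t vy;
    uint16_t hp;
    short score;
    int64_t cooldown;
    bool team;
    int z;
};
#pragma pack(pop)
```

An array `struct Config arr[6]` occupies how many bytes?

@0: ammo [4B, align 2] → 4
@4: state [1B, align 1] → 5
+1 pad (align 2)
@6: vy [4B, align 2] → 10
@10: hp [2B, align 2] → 12
@12: score [2B, align 2] → 14
@14: cooldown [8B, align 2] → 22
@22: team [1B, align 1] → 23
+1 pad (align 2)
@24: z [4B, align 2] → 28
size 28, align 2
array of 6: 6 × 28 = 168

168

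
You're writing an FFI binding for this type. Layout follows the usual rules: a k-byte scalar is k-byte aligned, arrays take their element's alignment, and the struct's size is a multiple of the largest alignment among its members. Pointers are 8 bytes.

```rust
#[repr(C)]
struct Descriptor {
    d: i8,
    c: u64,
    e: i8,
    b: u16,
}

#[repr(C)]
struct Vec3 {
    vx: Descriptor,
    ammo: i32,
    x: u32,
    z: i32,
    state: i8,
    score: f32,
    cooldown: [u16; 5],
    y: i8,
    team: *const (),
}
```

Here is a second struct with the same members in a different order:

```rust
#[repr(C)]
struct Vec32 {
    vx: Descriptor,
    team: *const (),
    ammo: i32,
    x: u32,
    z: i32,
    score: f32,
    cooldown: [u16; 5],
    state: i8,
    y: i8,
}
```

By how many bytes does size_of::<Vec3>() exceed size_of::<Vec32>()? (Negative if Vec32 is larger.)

0

Descriptor: d at 0 (size 1, align 1) → ends 1; pad 7 to align 8 for c; c at 8 (size 8, align 8) → ends 16; e at 16 (size 1, align 1) → ends 17; pad 1 to align 2 for b; b at 18 (size 2, align 2) → ends 20; tail pad 4 to reach multiple of 8; total 24 bytes, alignment 8
vx at 0 (size 24, align 8) → ends 24
ammo at 24 (size 4, align 4) → ends 28
x at 28 (size 4, align 4) → ends 32
z at 32 (size 4, align 4) → ends 36
state at 36 (size 1, align 1) → ends 37
pad 3 to align 4 for score
score at 40 (size 4, align 4) → ends 44
cooldown at 44 (size 10, align 2) → ends 54
y at 54 (size 1, align 1) → ends 55
pad 1 to align 8 for team
team at 56 (size 8, align 8) → ends 64
total 64 bytes, alignment 8
— Vec32 —
vx at 0 (size 24, align 8) → ends 24
team at 24 (size 8, align 8) → ends 32
ammo at 32 (size 4, align 4) → ends 36
x at 36 (size 4, align 4) → ends 40
z at 40 (size 4, align 4) → ends 44
score at 44 (size 4, align 4) → ends 48
cooldown at 48 (size 10, align 2) → ends 58
state at 58 (size 1, align 1) → ends 59
y at 59 (size 1, align 1) → ends 60
tail pad 4 to reach multiple of 8
total 64 bytes, alignment 8
64 − 64 = 0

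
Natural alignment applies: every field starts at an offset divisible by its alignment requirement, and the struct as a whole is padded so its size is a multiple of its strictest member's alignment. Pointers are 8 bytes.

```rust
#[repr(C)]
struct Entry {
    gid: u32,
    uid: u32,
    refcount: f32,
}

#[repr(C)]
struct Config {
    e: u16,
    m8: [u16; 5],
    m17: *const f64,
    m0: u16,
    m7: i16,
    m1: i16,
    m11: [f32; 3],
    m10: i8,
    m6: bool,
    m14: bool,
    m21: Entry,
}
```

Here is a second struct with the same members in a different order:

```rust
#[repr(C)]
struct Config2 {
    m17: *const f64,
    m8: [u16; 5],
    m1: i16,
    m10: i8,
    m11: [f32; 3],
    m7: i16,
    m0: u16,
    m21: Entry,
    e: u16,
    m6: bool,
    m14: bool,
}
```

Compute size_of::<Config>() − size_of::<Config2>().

8

Entry: gid at 0 (size 4, align 4) → ends 4; uid at 4 (size 4, align 4) → ends 8; refcount at 8 (size 4, align 4) → ends 12; total 12 bytes, alignment 4
e at 0 (size 2, align 2) → ends 2
m8 at 2 (size 10, align 2) → ends 12
pad 4 to align 8 for m17
m17 at 16 (size 8, align 8) → ends 24
m0 at 24 (size 2, align 2) → ends 26
m7 at 26 (size 2, align 2) → ends 28
m1 at 28 (size 2, align 2) → ends 30
pad 2 to align 4 for m11
m11 at 32 (size 12, align 4) → ends 44
m10 at 44 (size 1, align 1) → ends 45
m6 at 45 (size 1, align 1) → ends 46
m14 at 46 (size 1, align 1) → ends 47
pad 1 to align 4 for m21
m21 at 48 (size 12, align 4) → ends 60
tail pad 4 to reach multiple of 8
total 64 bytes, alignment 8
— Config2 —
m17 at 0 (size 8, align 8) → ends 8
m8 at 8 (size 10, align 2) → ends 18
m1 at 18 (size 2, align 2) → ends 20
m10 at 20 (size 1, align 1) → ends 21
pad 3 to align 4 for m11
m11 at 24 (size 12, align 4) → ends 36
m7 at 36 (size 2, align 2) → ends 38
m0 at 38 (size 2, align 2) → ends 40
m21 at 40 (size 12, align 4) → ends 52
e at 52 (size 2, align 2) → ends 54
m6 at 54 (size 1, align 1) → ends 55
m14 at 55 (size 1, align 1) → ends 56
total 56 bytes, alignment 8
64 − 56 = 8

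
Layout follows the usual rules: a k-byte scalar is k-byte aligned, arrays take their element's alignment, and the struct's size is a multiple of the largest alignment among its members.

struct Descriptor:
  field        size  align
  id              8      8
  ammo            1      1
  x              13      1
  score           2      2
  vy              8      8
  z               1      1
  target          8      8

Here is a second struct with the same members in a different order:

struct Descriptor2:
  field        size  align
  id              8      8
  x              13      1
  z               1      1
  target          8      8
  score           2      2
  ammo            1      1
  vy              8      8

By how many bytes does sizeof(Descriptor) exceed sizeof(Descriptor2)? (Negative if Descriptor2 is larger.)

0

id at 0 (size 8, align 8) → ends 8
ammo at 8 (size 1, align 1) → ends 9
x at 9 (size 13, align 1) → ends 22
score at 22 (size 2, align 2) → ends 24
vy at 24 (size 8, align 8) → ends 32
z at 32 (size 1, align 1) → ends 33
pad 7 to align 8 for target
target at 40 (size 8, align 8) → ends 48
total 48 bytes, alignment 8
— Descriptor2 —
id at 0 (size 8, align 8) → ends 8
x at 8 (size 13, align 1) → ends 21
z at 21 (size 1, align 1) → ends 22
pad 2 to align 8 for target
target at 24 (size 8, align 8) → ends 32
score at 32 (size 2, align 2) → ends 34
ammo at 34 (size 1, align 1) → ends 35
pad 5 to align 8 for vy
vy at 40 (size 8, align 8) → ends 48
total 48 bytes, alignment 8
48 − 48 = 0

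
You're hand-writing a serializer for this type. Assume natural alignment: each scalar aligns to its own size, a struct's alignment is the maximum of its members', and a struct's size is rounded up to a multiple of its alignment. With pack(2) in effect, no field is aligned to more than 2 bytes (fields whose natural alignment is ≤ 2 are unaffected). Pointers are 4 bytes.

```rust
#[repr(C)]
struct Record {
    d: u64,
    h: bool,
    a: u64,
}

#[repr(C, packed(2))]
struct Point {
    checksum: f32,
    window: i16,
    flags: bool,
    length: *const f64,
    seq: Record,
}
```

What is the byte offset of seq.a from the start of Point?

28

Record: 0..8  d  (8B, 8-aligned); 8..9  h  (1B, 1-aligned); 9..16  -- padding (7B); 16..24  a  (8B, 8-aligned); sizeof = 24, alignof = 8
0..4  checksum  (4B, 2-aligned)
4..6  window  (2B, 2-aligned)
6..7  flags  (1B, 1-aligned)
7..8  -- padding (1B)
8..12  length  (4B, 2-aligned)
12..36  seq  (24B, 2-aligned)
within Record: a at 16
12 + 16 = 28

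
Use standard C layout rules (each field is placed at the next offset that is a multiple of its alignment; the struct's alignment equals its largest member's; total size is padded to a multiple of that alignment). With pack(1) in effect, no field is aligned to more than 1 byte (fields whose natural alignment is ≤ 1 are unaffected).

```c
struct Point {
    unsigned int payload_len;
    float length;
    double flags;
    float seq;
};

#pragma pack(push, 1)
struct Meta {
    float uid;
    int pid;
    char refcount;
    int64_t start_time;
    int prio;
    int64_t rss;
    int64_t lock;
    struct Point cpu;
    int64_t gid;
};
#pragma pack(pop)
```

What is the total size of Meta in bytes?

69 bytes

Point: payload_len at 0 (size 4, align 4) → ends 4; length at 4 (size 4, align 4) → ends 8; flags at 8 (size 8, align 8) → ends 16; seq at 16 (size 4, align 4) → ends 20; tail pad 4 to reach multiple of 8; total 24 bytes, alignment 8
uid at 0 (size 4, align 1) → ends 4
pid at 4 (size 4, align 1) → ends 8
refcount at 8 (size 1, align 1) → ends 9
start_time at 9 (size 8, align 1) → ends 17
prio at 17 (size 4, align 1) → ends 21
rss at 21 (size 8, align 1) → ends 29
lock at 29 (size 8, align 1) → ends 37
cpu at 37 (size 24, align 1) → ends 61
gid at 61 (size 8, align 1) → ends 69
total 69 bytes, alignment 1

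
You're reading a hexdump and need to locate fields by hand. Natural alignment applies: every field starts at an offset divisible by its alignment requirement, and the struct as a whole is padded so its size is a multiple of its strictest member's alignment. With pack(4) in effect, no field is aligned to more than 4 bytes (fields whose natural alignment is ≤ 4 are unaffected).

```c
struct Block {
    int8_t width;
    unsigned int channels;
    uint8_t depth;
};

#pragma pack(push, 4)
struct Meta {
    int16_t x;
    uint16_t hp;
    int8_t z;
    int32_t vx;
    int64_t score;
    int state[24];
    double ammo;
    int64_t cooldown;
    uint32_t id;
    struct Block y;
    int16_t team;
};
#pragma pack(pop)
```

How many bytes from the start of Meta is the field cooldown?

Block: width at 0 (size 1, align 1) → ends 1; pad 3 to align 4 for channels; channels at 4 (size 4, align 4) → ends 8; depth at 8 (size 1, align 1) → ends 9; tail pad 3 to reach multiple of 4; total 12 bytes, alignment 4
x at 0 (size 2, align 2) → ends 2
hp at 2 (size 2, align 2) → ends 4
z at 4 (size 1, align 1) → ends 5
pad 3 to align 4 for vx
vx at 8 (size 4, align 4) → ends 12
score at 12 (size 8, align 4) → ends 20
state at 20 (size 96, align 4) → ends 116
ammo at 116 (size 8, align 4) → ends 124
cooldown at 124 (size 8, align 4) → ends 132

124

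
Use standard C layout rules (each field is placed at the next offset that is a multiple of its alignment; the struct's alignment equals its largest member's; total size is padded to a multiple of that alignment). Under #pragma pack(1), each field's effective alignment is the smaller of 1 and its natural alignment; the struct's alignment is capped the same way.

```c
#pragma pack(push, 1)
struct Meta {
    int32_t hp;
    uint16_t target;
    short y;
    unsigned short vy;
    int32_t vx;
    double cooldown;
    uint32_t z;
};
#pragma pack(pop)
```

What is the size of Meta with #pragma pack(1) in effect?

26

hp at 0 (size 4, align 1) → ends 4
target at 4 (size 2, align 1) → ends 6
y at 6 (size 2, align 1) → ends 8
vy at 8 (size 2, align 1) → ends 10
vx at 10 (size 4, align 1) → ends 14
cooldown at 14 (size 8, align 1) → ends 22
z at 22 (size 4, align 1) → ends 26
total 26 bytes, alignment 1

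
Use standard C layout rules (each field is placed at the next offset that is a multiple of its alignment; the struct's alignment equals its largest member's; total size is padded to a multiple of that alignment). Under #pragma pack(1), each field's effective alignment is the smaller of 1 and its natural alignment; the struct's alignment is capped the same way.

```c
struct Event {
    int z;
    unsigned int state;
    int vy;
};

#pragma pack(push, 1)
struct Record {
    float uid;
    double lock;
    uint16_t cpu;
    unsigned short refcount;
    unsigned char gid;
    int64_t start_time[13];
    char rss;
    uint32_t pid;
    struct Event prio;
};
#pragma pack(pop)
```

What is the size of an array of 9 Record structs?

1242

Event: 0..4  z  (4B, 4-aligned); 4..8  state  (4B, 4-aligned); 8..12  vy  (4B, 4-aligned); sizeof = 12, alignof = 4
0..4  uid  (4B, 1-aligned)
4..12  lock  (8B, 1-aligned)
12..14  cpu  (2B, 1-aligned)
14..16  refcount  (2B, 1-aligned)
16..17  gid  (1B, 1-aligned)
17..121  start_time  (104B, 1-aligned)
121..122  rss  (1B, 1-aligned)
122..126  pid  (4B, 1-aligned)
126..138  prio  (12B, 1-aligned)
sizeof = 138, alignof = 1
array of 9: 9 × 138 = 1242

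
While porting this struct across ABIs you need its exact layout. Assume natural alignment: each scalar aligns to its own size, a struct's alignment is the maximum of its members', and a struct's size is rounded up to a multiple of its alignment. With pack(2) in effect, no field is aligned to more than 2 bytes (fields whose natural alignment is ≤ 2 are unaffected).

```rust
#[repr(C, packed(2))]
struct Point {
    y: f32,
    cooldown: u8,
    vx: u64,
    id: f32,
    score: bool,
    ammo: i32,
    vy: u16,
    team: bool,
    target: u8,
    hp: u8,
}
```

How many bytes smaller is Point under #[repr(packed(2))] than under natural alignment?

10

natural layout:
  y at 0 (size 4, align 4) → ends 4
  cooldown at 4 (size 1, align 1) → ends 5
  pad 3 to align 8 for vx
  vx at 8 (size 8, align 8) → ends 16
  id at 16 (size 4, align 4) → ends 20
  score at 20 (size 1, align 1) → ends 21
  pad 3 to align 4 for ammo
  ammo at 24 (size 4, align 4) → ends 28
  vy at 28 (size 2, align 2) → ends 30
  team at 30 (size 1, align 1) → ends 31
  target at 31 (size 1, align 1) → ends 32
  hp at 32 (size 1, align 1) → ends 33
  tail pad 7 to reach multiple of 8
  total 40 bytes, alignment 8
packed(2) layout:
  y at 0 (size 4, align 2) → ends 4
  cooldown at 4 (size 1, align 1) → ends 5
  pad 1 to align 2 for vx
  vx at 6 (size 8, align 2) → ends 14
  id at 14 (size 4, align 2) → ends 18
  score at 18 (size 1, align 1) → ends 19
  pad 1 to align 2 for ammo
  ammo at 20 (size 4, align 2) → ends 24
  vy at 24 (size 2, align 2) → ends 26
  team at 26 (size 1, align 1) → ends 27
  target at 27 (size 1, align 1) → ends 28
  hp at 28 (size 1, align 1) → ends 29
  tail pad 1 to reach multiple of 2
  total 30 bytes, alignment 2
40 − 30 = 10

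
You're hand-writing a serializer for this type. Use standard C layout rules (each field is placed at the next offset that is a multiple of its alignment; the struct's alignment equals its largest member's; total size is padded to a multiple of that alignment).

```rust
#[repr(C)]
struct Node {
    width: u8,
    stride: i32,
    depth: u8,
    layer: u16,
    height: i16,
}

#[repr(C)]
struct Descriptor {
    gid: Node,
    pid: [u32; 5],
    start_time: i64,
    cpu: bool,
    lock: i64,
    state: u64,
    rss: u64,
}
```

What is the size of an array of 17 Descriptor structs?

Node: width at 0 (size 1, align 1) → ends 1; pad 3 to align 4 for stride; stride at 4 (size 4, align 4) → ends 8; depth at 8 (size 1, align 1) → ends 9; pad 1 to align 2 for layer; layer at 10 (size 2, align 2) → ends 12; height at 12 (size 2, align 2) → ends 14; tail pad 2 to reach multiple of 4; total 16 bytes, alignment 4
gid at 0 (size 16, align 4) → ends 16
pid at 16 (size 20, align 4) → ends 36
pad 4 to align 8 for start_time
start_time at 40 (size 8, align 8) → ends 48
cpu at 48 (size 1, align 1) → ends 49
pad 7 to align 8 for lock
lock at 56 (size 8, align 8) → ends 64
state at 64 (size 8, align 8) → ends 72
rss at 72 (size 8, align 8) → ends 80
total 80 bytes, alignment 8
array of 17: 17 × 80 = 1360

1360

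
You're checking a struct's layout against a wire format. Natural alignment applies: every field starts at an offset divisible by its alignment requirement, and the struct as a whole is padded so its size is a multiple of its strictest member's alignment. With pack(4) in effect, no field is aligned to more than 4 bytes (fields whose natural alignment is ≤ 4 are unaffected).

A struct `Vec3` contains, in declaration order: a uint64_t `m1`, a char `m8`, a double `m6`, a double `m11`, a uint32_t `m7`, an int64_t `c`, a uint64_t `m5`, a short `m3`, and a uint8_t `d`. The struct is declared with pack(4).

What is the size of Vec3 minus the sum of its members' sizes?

4

m1 at 0 (size 8, align 4) → ends 8
m8 at 8 (size 1, align 1) → ends 9
pad 3 to align 4 for m6
m6 at 12 (size 8, align 4) → ends 20
m11 at 20 (size 8, align 4) → ends 28
m7 at 28 (size 4, align 4) → ends 32
c at 32 (size 8, align 4) → ends 40
m5 at 40 (size 8, align 4) → ends 48
m3 at 48 (size 2, align 2) → ends 50
d at 50 (size 1, align 1) → ends 51
tail pad 1 to reach multiple of 4
total 52 bytes, alignment 4
data bytes 48, size 52 → padding 4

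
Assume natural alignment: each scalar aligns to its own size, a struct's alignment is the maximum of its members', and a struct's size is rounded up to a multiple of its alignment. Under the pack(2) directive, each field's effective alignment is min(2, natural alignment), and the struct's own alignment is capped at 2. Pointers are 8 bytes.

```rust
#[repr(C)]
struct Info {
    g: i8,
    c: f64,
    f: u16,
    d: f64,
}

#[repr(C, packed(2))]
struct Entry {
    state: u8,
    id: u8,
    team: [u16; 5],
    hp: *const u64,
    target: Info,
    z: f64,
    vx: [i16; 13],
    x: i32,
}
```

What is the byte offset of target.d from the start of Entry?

44

Info: 0..1  g  (1B, 1-aligned); 1..8  -- padding (7B); 8..16  c  (8B, 8-aligned); 16..18  f  (2B, 2-aligned); 18..24  -- padding (6B); 24..32  d  (8B, 8-aligned); sizeof = 32, alignof = 8
0..1  state  (1B, 1-aligned)
1..2  id  (1B, 1-aligned)
2..12  team  (10B, 2-aligned)
12..20  hp  (8B, 2-aligned)
20..52  target  (32B, 2-aligned)
within Info: d at 24
20 + 24 = 44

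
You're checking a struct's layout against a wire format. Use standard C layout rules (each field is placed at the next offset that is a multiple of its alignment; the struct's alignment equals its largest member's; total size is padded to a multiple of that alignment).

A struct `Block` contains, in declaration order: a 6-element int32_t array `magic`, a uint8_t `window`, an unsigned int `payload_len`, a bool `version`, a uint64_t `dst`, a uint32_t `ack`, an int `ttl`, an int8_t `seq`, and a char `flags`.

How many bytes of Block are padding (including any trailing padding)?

16

magic at 0 (size 24, align 4) → ends 24
window at 24 (size 1, align 1) → ends 25
pad 3 to align 4 for payload_len
payload_len at 28 (size 4, align 4) → ends 32
version at 32 (size 1, align 1) → ends 33
pad 7 to align 8 for dst
dst at 40 (size 8, align 8) → ends 48
ack at 48 (size 4, align 4) → ends 52
ttl at 52 (size 4, align 4) → ends 56
seq at 56 (size 1, align 1) → ends 57
flags at 57 (size 1, align 1) → ends 58
tail pad 6 to reach multiple of 8
total 64 bytes, alignment 8
data bytes 48, size 64 → padding 16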